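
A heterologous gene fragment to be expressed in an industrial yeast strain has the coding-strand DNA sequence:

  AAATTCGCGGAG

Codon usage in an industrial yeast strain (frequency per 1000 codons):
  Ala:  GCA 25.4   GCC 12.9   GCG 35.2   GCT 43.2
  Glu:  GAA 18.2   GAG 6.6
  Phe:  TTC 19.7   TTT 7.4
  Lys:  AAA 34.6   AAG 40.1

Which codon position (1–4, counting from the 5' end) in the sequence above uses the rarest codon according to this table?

Codon 1 AAA (Lys): 34.6 per 1000.
Codon 2 TTC (Phe): 19.7 per 1000.
Codon 3 GCG (Ala): 35.2 per 1000.
Codon 4 GAG (Glu): 6.6 per 1000.
Lowest frequency is 6.6 at codon 4.

4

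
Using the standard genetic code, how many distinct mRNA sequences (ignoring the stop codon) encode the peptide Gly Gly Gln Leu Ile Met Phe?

1152

Gly: 4 codons.
Gly: 4 codons.
Gln: 2 codons.
Leu: 6 codons.
Ile: 3 codons.
Met: 1 codon.
Phe: 2 codons.
4 × 4 × 2 × 6 × 3 × 1 × 2 = 1152.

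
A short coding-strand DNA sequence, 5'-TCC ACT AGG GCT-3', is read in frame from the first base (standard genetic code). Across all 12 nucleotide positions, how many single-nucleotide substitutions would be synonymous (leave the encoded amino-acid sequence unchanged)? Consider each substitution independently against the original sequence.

11

Codon 1 (TCC, Ser): 3 synonymous substitutions.
Codon 2 (ACT, Thr): 3 synonymous substitutions.
Codon 3 (AGG, Arg): 2 synonymous substitutions.
Codon 4 (GCT, Ala): 3 synonymous substitutions.
Total: 3 + 3 + 2 + 3 = 11.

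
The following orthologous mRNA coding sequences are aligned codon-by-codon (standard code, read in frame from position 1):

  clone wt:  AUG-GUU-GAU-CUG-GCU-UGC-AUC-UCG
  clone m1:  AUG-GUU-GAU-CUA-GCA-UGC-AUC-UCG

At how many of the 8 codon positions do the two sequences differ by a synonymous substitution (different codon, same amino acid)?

Codon 1: AUG Met / AUG Met — identical.
Codon 2: GUU Val / GUU Val — identical.
Codon 3: GAU Asp / GAU Asp — identical.
Codon 4: CUG Leu / CUA Leu — synonymous.
Codon 5: GCU Ala / GCA Ala — synonymous.
Codon 6: UGC Cys / UGC Cys — identical.
Codon 7: AUC Ile / AUC Ile — identical.
Codon 8: UCG Ser / UCG Ser — identical.
Synonymous differences: 2.

2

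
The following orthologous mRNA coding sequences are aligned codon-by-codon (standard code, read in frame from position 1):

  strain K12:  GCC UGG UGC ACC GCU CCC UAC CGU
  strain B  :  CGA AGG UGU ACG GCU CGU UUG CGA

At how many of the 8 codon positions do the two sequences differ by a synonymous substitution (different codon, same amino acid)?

Codon 1: GCC Ala / CGA Arg — nonsynonymous.
Codon 2: UGG Trp / AGG Arg — nonsynonymous.
Codon 3: UGC Cys / UGU Cys — synonymous.
Codon 4: ACC Thr / ACG Thr — synonymous.
Codon 5: GCU Ala / GCU Ala — identical.
Codon 6: CCC Pro / CGU Arg — nonsynonymous.
Codon 7: UAC Tyr / UUG Leu — nonsynonymous.
Codon 8: CGU Arg / CGA Arg — synonymous.
Synonymous differences: 3.

3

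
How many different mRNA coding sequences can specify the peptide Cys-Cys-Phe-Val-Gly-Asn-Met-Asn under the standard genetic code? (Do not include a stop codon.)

Cys: 2 codons.
Cys: 2 codons.
Phe: 2 codons.
Val: 4 codons.
Gly: 4 codons.
Asn: 2 codons.
Met: 1 codon.
Asn: 2 codons.
2 × 2 × 2 × 4 × 4 × 2 × 1 × 2 = 512.

512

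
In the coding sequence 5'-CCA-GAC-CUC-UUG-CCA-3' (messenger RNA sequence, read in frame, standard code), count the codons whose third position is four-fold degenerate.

3

Codon 1 CCA (Pro): third position 4-fold.
Codon 2 GAC (Asp): third position 2-fold.
Codon 3 CUC (Leu): third position 4-fold.
Codon 4 UUG (Leu): third position 2-fold.
Codon 5 CCA (Pro): third position 4-fold.
Four-fold degenerate third positions: 3.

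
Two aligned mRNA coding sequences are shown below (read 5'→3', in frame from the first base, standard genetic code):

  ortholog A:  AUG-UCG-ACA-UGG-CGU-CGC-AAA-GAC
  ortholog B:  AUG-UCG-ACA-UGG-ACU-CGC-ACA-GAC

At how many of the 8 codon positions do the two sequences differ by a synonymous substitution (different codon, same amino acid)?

0

Codon 1: AUG Met / AUG Met — identical.
Codon 2: UCG Ser / UCG Ser — identical.
Codon 3: ACA Thr / ACA Thr — identical.
Codon 4: UGG Trp / UGG Trp — identical.
Codon 5: CGU Arg / ACU Thr — nonsynonymous.
Codon 6: CGC Arg / CGC Arg — identical.
Codon 7: AAA Lys / ACA Thr — nonsynonymous.
Codon 8: GAC Asp / GAC Asp — identical.
Synonymous differences: 0.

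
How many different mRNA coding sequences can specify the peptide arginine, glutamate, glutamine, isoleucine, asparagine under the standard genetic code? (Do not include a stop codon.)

144

Arg: 6 codons.
Glu: 2 codons.
Gln: 2 codons.
Ile: 3 codons.
Asn: 2 codons.
6 × 2 × 2 × 3 × 2 = 144.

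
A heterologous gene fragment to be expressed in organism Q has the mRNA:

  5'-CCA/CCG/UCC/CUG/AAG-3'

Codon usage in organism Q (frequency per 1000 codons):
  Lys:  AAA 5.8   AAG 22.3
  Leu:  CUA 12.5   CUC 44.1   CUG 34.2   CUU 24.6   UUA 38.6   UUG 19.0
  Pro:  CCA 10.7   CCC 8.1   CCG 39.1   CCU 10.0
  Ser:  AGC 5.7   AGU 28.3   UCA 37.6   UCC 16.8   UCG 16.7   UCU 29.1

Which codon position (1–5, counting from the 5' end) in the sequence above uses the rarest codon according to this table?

1

Codon 1 CCA (Pro): 10.7 per 1000.
Codon 2 CCG (Pro): 39.1 per 1000.
Codon 3 UCC (Ser): 16.8 per 1000.
Codon 4 CUG (Leu): 34.2 per 1000.
Codon 5 AAG (Lys): 22.3 per 1000.
Lowest frequency is 10.7 at codon 1.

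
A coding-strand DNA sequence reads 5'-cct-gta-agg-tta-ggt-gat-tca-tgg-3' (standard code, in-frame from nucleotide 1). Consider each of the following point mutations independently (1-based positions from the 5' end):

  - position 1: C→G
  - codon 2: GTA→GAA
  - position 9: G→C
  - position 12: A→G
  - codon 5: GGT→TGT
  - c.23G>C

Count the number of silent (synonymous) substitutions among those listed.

Codon 1: CCT (Pro) → GCT (Ala) — missense.
Codon 2: GTA (Val) → GAA (Glu) — missense.
Codon 3: AGG (Arg) → AGC (Ser) — missense.
Codon 4: TTA (Leu) → TTG (Leu) — synonymous.
Codon 5: GGT (Gly) → TGT (Cys) — missense.
Codon 8: TGG (Trp) → TCG (Ser) — missense.
Synonymous: 1 of 6.

1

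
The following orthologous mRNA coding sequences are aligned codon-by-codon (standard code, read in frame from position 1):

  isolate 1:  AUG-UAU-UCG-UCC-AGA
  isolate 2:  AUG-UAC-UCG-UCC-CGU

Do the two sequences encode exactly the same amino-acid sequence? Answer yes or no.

yes

Codon 1: AUG Met / AUG Met — identical.
Codon 2: UAU Tyr / UAC Tyr — synonymous.
Codon 3: UCG Ser / UCG Ser — identical.
Codon 4: UCC Ser / UCC Ser — identical.
Codon 5: AGA Arg / CGU Arg — synonymous.
Nonsynonymous differences: 0 → same protein.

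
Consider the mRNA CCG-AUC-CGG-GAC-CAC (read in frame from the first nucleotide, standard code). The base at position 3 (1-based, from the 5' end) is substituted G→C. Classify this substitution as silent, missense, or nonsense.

silent

Position 3 falls in codon 1: CCG → Pro.
After the substitution the codon is CCC → Pro.
Both encode Pro, so the change is synonymous.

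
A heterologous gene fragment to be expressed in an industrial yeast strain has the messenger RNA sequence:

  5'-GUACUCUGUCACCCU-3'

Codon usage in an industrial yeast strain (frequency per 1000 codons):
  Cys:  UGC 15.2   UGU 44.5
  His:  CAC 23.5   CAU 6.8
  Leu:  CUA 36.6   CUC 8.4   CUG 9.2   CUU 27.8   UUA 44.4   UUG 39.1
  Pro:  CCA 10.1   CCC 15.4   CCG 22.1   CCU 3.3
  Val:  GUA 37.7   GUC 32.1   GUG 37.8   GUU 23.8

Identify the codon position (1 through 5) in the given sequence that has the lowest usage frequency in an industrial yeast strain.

5

Codon 1 GUA (Val): 37.7 per 1000.
Codon 2 CUC (Leu): 8.4 per 1000.
Codon 3 UGU (Cys): 44.5 per 1000.
Codon 4 CAC (His): 23.5 per 1000.
Codon 5 CCU (Pro): 3.3 per 1000.
Lowest frequency is 3.3 at codon 5.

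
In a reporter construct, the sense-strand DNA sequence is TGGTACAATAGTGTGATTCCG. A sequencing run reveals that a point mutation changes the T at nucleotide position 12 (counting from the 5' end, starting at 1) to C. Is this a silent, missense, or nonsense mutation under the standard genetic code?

Position 12 falls in codon 4: AGT → Ser.
After the substitution the codon is AGC → Ser.
Both encode Ser, so the change is synonymous.

silent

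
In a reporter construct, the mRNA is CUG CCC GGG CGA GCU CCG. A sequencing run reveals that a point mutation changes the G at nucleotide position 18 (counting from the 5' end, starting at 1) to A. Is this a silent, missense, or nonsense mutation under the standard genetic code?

Position 18 falls in codon 6: CCG → Pro.
After the substitution the codon is CCA → Pro.
Both encode Pro, so the change is synonymous.

silent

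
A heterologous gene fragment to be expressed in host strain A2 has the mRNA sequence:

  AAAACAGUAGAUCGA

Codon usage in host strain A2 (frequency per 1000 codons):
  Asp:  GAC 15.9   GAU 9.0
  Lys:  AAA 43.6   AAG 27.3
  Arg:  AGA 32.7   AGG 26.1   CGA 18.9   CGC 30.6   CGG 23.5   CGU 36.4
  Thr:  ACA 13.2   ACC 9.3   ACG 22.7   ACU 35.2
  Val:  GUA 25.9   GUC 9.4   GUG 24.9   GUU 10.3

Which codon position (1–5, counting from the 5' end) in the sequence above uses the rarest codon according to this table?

4

Codon 1 AAA (Lys): 43.6 per 1000.
Codon 2 ACA (Thr): 13.2 per 1000.
Codon 3 GUA (Val): 25.9 per 1000.
Codon 4 GAU (Asp): 9.0 per 1000.
Codon 5 CGA (Arg): 18.9 per 1000.
Lowest frequency is 9.0 at codon 4.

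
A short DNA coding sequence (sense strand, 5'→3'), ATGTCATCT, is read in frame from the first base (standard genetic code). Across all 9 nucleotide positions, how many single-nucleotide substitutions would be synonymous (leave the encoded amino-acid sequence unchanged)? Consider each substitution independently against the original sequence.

6

Codon 1 (ATG, Met): 0 synonymous substitutions.
Codon 2 (TCA, Ser): 3 synonymous substitutions.
Codon 3 (TCT, Ser): 3 synonymous substitutions.
Total: 0 + 3 + 3 = 6.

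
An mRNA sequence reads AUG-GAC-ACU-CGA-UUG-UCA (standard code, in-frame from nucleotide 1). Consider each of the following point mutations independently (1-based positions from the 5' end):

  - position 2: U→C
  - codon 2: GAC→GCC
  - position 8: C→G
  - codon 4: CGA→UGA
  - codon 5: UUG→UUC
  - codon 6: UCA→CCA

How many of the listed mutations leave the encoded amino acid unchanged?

0

Codon 1: AUG (Met) → ACG (Thr) — missense.
Codon 2: GAC (Asp) → GCC (Ala) — missense.
Codon 3: ACU (Thr) → AGU (Ser) — missense.
Codon 4: CGA (Arg) → UGA (Stop) — nonsense.
Codon 5: UUG (Leu) → UUC (Phe) — missense.
Codon 6: UCA (Ser) → CCA (Pro) — missense.
Synonymous: 0 of 6.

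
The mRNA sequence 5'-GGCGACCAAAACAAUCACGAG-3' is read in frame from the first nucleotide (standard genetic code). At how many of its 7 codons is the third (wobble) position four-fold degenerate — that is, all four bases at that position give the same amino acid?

Codon 1 GGC (Gly): third position 4-fold.
Codon 2 GAC (Asp): third position 2-fold.
Codon 3 CAA (Gln): third position 2-fold.
Codon 4 AAC (Asn): third position 2-fold.
Codon 5 AAU (Asn): third position 2-fold.
Codon 6 CAC (His): third position 2-fold.
Codon 7 GAG (Glu): third position 2-fold.
Four-fold degenerate third positions: 1.

1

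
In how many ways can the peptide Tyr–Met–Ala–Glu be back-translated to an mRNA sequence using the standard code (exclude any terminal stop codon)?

Tyr: 2 codons.
Met: 1 codon.
Ala: 4 codons.
Glu: 2 codons.
2 × 1 × 4 × 2 = 16.

16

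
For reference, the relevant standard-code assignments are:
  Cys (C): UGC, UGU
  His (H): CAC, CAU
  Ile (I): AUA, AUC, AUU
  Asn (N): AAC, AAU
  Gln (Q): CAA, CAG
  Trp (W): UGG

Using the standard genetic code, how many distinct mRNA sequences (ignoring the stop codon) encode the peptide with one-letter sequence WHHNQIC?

Trp: 1 codon.
His: 2 codons.
His: 2 codons.
Asn: 2 codons.
Gln: 2 codons.
Ile: 3 codons.
Cys: 2 codons.
1 × 2 × 2 × 2 × 2 × 3 × 2 = 96.

96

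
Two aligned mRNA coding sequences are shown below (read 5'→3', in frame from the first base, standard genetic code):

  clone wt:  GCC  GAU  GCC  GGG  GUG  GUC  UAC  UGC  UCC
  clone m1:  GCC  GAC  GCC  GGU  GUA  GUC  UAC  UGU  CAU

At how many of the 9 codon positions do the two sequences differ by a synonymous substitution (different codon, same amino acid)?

Codon 1: GCC Ala / GCC Ala — identical.
Codon 2: GAU Asp / GAC Asp — synonymous.
Codon 3: GCC Ala / GCC Ala — identical.
Codon 4: GGG Gly / GGU Gly — synonymous.
Codon 5: GUG Val / GUA Val — synonymous.
Codon 6: GUC Val / GUC Val — identical.
Codon 7: UAC Tyr / UAC Tyr — identical.
Codon 8: UGC Cys / UGU Cys — synonymous.
Codon 9: UCC Ser / CAU His — nonsynonymous.
Synonymous differences: 4.

4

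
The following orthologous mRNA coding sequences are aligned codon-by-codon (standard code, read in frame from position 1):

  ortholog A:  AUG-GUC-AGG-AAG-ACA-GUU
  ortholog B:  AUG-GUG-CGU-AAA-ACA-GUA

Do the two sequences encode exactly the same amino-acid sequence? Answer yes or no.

yes

Codon 1: AUG Met / AUG Met — identical.
Codon 2: GUC Val / GUG Val — synonymous.
Codon 3: AGG Arg / CGU Arg — synonymous.
Codon 4: AAG Lys / AAA Lys — synonymous.
Codon 5: ACA Thr / ACA Thr — identical.
Codon 6: GUU Val / GUA Val — synonymous.
Nonsynonymous differences: 0 → same protein.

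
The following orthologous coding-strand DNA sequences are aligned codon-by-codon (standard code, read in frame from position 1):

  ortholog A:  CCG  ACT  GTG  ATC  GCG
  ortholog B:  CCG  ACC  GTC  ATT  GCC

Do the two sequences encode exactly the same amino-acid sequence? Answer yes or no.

yes

Codon 1: CCG Pro / CCG Pro — identical.
Codon 2: ACT Thr / ACC Thr — synonymous.
Codon 3: GTG Val / GTC Val — synonymous.
Codon 4: ATC Ile / ATT Ile — synonymous.
Codon 5: GCG Ala / GCC Ala — synonymous.
Nonsynonymous differences: 0 → same protein.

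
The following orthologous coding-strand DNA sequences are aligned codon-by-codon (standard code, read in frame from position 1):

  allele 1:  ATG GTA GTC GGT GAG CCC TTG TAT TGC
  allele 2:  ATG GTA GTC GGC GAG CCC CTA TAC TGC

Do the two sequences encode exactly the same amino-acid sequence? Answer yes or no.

Codon 1: ATG Met / ATG Met — identical.
Codon 2: GTA Val / GTA Val — identical.
Codon 3: GTC Val / GTC Val — identical.
Codon 4: GGT Gly / GGC Gly — synonymous.
Codon 5: GAG Glu / GAG Glu — identical.
Codon 6: CCC Pro / CCC Pro — identical.
Codon 7: TTG Leu / CTA Leu — synonymous.
Codon 8: TAT Tyr / TAC Tyr — synonymous.
Codon 9: TGC Cys / TGC Cys — identical.
Nonsynonymous differences: 0 → same protein.

yes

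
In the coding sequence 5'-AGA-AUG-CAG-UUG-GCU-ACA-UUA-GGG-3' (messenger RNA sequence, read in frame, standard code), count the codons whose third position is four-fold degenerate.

Codon 1 AGA (Arg): third position 2-fold.
Codon 2 AUG (Met): third position 1-fold.
Codon 3 CAG (Gln): third position 2-fold.
Codon 4 UUG (Leu): third position 2-fold.
Codon 5 GCU (Ala): third position 4-fold.
Codon 6 ACA (Thr): third position 4-fold.
Codon 7 UUA (Leu): third position 2-fold.
Codon 8 GGG (Gly): third position 4-fold.
Four-fold degenerate third positions: 3.

3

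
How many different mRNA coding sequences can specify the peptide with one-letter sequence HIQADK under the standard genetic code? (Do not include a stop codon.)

192

His: 2 codons.
Ile: 3 codons.
Gln: 2 codons.
Ala: 4 codons.
Asp: 2 codons.
Lys: 2 codons.
2 × 3 × 2 × 4 × 2 × 2 = 192.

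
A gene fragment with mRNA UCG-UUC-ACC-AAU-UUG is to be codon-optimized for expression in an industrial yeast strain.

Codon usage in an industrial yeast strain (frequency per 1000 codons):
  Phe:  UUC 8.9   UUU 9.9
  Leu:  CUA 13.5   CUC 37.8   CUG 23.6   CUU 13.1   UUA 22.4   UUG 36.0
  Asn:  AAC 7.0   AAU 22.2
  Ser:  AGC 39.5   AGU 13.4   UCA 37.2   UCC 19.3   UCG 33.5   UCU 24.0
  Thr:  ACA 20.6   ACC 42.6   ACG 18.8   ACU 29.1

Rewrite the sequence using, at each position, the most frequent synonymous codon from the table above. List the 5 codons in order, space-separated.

AGC UUU ACC AAU CUC

Codon 1 (Ser): best is AGC at 39.5.
Codon 2 (Phe): best is UUU at 9.9.
Codon 3 (Thr): best is ACC at 42.6.
Codon 4 (Asn): best is AAU at 22.2.
Codon 5 (Leu): best is CUC at 37.8.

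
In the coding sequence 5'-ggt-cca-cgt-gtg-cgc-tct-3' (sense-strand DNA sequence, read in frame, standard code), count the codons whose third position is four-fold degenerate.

Codon 1 GGT (Gly): third position 4-fold.
Codon 2 CCA (Pro): third position 4-fold.
Codon 3 CGT (Arg): third position 4-fold.
Codon 4 GTG (Val): third position 4-fold.
Codon 5 CGC (Arg): third position 4-fold.
Codon 6 TCT (Ser): third position 4-fold.
Four-fold degenerate third positions: 6.

6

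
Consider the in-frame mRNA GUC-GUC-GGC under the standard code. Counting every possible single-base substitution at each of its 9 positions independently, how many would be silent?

9

Codon 1 (GUC, Val): 3 synonymous substitutions.
Codon 2 (GUC, Val): 3 synonymous substitutions.
Codon 3 (GGC, Gly): 3 synonymous substitutions.
Total: 3 + 3 + 3 = 9.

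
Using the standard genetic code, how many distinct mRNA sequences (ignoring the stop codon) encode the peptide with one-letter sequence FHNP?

32

Phe: 2 codons.
His: 2 codons.
Asn: 2 codons.
Pro: 4 codons.
2 × 2 × 2 × 4 = 32.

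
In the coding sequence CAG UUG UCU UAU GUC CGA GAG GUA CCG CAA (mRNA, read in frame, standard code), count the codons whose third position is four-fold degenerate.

5

Codon 1 CAG (Gln): third position 2-fold.
Codon 2 UUG (Leu): third position 2-fold.
Codon 3 UCU (Ser): third position 4-fold.
Codon 4 UAU (Tyr): third position 2-fold.
Codon 5 GUC (Val): third position 4-fold.
Codon 6 CGA (Arg): third position 4-fold.
Codon 7 GAG (Glu): third position 2-fold.
Codon 8 GUA (Val): third position 4-fold.
Codon 9 CCG (Pro): third position 4-fold.
Codon 10 CAA (Gln): third position 2-fold.
Four-fold degenerate third positions: 5.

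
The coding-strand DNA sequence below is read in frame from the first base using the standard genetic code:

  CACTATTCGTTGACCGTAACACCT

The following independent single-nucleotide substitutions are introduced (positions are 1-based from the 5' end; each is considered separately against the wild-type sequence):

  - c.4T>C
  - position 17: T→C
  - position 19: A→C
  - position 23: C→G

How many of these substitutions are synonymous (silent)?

Codon 2: TAT (Tyr) → CAT (His) — missense.
Codon 6: GTA (Val) → GCA (Ala) — missense.
Codon 7: ACA (Thr) → CCA (Pro) — missense.
Codon 8: CCT (Pro) → CGT (Arg) — missense.
Synonymous: 0 of 4.

0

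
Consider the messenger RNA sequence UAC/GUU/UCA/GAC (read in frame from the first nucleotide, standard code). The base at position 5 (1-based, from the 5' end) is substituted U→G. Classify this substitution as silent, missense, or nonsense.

missense

Position 5 falls in codon 2: GUU → Val.
After the substitution the codon is GGU → Gly.
Val ≠ Gly, so this is a missense mutation.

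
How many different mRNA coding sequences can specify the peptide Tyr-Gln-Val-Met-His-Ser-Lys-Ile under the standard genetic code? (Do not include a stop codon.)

Tyr: 2 codons.
Gln: 2 codons.
Val: 4 codons.
Met: 1 codon.
His: 2 codons.
Ser: 6 codons.
Lys: 2 codons.
Ile: 3 codons.
2 × 2 × 4 × 1 × 2 × 6 × 2 × 3 = 1152.

1152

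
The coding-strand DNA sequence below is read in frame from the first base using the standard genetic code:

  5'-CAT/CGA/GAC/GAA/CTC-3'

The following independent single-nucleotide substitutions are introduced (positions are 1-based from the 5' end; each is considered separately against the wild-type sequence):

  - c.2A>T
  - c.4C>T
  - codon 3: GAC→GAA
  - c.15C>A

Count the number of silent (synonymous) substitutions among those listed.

Codon 1: CAT (His) → CTT (Leu) — missense.
Codon 2: CGA (Arg) → TGA (Stop) — nonsense.
Codon 3: GAC (Asp) → GAA (Glu) — missense.
Codon 5: CTC (Leu) → CTA (Leu) — synonymous.
Synonymous: 1 of 4.

1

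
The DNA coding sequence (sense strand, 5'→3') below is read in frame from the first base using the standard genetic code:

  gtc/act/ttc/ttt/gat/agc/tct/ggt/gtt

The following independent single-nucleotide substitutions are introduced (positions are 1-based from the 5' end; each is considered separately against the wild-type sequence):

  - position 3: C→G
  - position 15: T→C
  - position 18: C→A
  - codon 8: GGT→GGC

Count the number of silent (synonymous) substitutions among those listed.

3

Codon 1: GTC (Val) → GTG (Val) — synonymous.
Codon 5: GAT (Asp) → GAC (Asp) — synonymous.
Codon 6: AGC (Ser) → AGA (Arg) — missense.
Codon 8: GGT (Gly) → GGC (Gly) — synonymous.
Synonymous: 3 of 4.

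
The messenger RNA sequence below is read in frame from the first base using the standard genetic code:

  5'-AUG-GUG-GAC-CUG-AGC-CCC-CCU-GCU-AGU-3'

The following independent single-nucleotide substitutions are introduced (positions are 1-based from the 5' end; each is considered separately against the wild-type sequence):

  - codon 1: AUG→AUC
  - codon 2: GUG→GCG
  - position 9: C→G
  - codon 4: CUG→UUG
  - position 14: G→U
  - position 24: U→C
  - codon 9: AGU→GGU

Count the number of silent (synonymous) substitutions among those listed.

2

Codon 1: AUG (Met) → AUC (Ile) — missense.
Codon 2: GUG (Val) → GCG (Ala) — missense.
Codon 3: GAC (Asp) → GAG (Glu) — missense.
Codon 4: CUG (Leu) → UUG (Leu) — synonymous.
Codon 5: AGC (Ser) → AUC (Ile) — missense.
Codon 8: GCU (Ala) → GCC (Ala) — synonymous.
Codon 9: AGU (Ser) → GGU (Gly) — missense.
Synonymous: 2 of 7.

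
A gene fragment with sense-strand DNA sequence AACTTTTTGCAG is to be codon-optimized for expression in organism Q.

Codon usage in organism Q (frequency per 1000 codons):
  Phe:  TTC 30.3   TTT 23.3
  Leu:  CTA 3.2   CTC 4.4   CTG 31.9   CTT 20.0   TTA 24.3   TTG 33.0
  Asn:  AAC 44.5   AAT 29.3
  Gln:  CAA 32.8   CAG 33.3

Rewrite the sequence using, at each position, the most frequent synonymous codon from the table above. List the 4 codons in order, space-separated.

Codon 1 (Asn): best is AAC at 44.5.
Codon 2 (Phe): best is TTC at 30.3.
Codon 3 (Leu): best is TTG at 33.0.
Codon 4 (Gln): best is CAG at 33.3.

AAC TTC TTG CAG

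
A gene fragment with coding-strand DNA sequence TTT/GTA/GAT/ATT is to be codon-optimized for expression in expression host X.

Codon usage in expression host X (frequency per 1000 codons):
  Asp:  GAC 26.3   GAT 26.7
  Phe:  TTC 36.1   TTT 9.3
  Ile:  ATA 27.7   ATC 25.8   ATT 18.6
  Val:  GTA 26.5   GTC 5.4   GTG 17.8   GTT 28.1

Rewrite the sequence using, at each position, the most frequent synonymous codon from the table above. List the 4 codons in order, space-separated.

TTC GTT GAT ATA

Codon 1 (Phe): best is TTC at 36.1.
Codon 2 (Val): best is GTT at 28.1.
Codon 3 (Asp): best is GAT at 26.7.
Codon 4 (Ile): best is ATA at 27.7.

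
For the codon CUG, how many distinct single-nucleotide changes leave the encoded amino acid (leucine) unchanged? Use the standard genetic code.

4

Position 1: UUG → 1 synonymous.
Position 2: none → 0 synonymous.
Position 3: CUU, CUC, CUA → 3 synonymous.
Total: 1 + 0 + 3 = 4.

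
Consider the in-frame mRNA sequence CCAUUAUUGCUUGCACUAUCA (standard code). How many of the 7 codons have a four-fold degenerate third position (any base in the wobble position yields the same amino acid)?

5

Codon 1 CCA (Pro): third position 4-fold.
Codon 2 UUA (Leu): third position 2-fold.
Codon 3 UUG (Leu): third position 2-fold.
Codon 4 CUU (Leu): third position 4-fold.
Codon 5 GCA (Ala): third position 4-fold.
Codon 6 CUA (Leu): third position 4-fold.
Codon 7 UCA (Ser): third position 4-fold.
Four-fold degenerate third positions: 5.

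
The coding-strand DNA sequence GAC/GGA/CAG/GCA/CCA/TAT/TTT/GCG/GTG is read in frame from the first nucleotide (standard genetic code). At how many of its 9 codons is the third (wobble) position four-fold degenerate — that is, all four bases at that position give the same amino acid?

5

Codon 1 GAC (Asp): third position 2-fold.
Codon 2 GGA (Gly): third position 4-fold.
Codon 3 CAG (Gln): third position 2-fold.
Codon 4 GCA (Ala): third position 4-fold.
Codon 5 CCA (Pro): third position 4-fold.
Codon 6 TAT (Tyr): third position 2-fold.
Codon 7 TTT (Phe): third position 2-fold.
Codon 8 GCG (Ala): third position 4-fold.
Codon 9 GTG (Val): third position 4-fold.
Four-fold degenerate third positions: 5.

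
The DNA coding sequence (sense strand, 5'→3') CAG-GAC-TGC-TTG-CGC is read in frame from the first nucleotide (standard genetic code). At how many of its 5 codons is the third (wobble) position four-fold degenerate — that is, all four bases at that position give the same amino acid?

1

Codon 1 CAG (Gln): third position 2-fold.
Codon 2 GAC (Asp): third position 2-fold.
Codon 3 TGC (Cys): third position 2-fold.
Codon 4 TTG (Leu): third position 2-fold.
Codon 5 CGC (Arg): third position 4-fold.
Four-fold degenerate third positions: 1.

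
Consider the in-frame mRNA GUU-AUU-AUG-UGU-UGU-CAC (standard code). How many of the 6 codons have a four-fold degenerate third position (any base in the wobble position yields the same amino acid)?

1

Codon 1 GUU (Val): third position 4-fold.
Codon 2 AUU (Ile): third position 3-fold.
Codon 3 AUG (Met): third position 1-fold.
Codon 4 UGU (Cys): third position 2-fold.
Codon 5 UGU (Cys): third position 2-fold.
Codon 6 CAC (His): third position 2-fold.
Four-fold degenerate third positions: 1.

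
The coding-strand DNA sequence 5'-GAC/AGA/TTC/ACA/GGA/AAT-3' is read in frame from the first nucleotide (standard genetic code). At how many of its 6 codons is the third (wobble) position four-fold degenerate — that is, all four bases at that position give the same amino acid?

Codon 1 GAC (Asp): third position 2-fold.
Codon 2 AGA (Arg): third position 2-fold.
Codon 3 TTC (Phe): third position 2-fold.
Codon 4 ACA (Thr): third position 4-fold.
Codon 5 GGA (Gly): third position 4-fold.
Codon 6 AAT (Asn): third position 2-fold.
Four-fold degenerate third positions: 2.

2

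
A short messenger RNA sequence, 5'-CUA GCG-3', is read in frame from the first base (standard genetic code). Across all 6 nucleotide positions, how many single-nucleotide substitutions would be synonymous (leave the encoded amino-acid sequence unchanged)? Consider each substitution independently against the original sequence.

Codon 1 (CUA, Leu): 4 synonymous substitutions.
Codon 2 (GCG, Ala): 3 synonymous substitutions.
Total: 4 + 3 = 7.

7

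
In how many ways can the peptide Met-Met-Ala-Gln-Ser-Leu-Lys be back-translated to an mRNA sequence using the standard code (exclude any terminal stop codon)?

Met: 1 codon.
Met: 1 codon.
Ala: 4 codons.
Gln: 2 codons.
Ser: 6 codons.
Leu: 6 codons.
Lys: 2 codons.
1 × 1 × 4 × 2 × 6 × 6 × 2 = 576.

576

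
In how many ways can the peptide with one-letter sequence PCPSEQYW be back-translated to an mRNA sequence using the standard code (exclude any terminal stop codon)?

Pro: 4 codons.
Cys: 2 codons.
Pro: 4 codons.
Ser: 6 codons.
Glu: 2 codons.
Gln: 2 codons.
Tyr: 2 codons.
Trp: 1 codon.
4 × 2 × 4 × 6 × 2 × 2 × 2 × 1 = 1536.

1536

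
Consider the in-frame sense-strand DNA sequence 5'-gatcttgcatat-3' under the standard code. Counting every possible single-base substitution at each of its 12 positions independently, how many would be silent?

Codon 1 (GAT, Asp): 1 synonymous substitution.
Codon 2 (CTT, Leu): 3 synonymous substitutions.
Codon 3 (GCA, Ala): 3 synonymous substitutions.
Codon 4 (TAT, Tyr): 1 synonymous substitution.
Total: 1 + 3 + 3 + 1 = 8.

8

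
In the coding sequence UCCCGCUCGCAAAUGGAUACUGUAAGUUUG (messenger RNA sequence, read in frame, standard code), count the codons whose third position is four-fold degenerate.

5

Codon 1 UCC (Ser): third position 4-fold.
Codon 2 CGC (Arg): third position 4-fold.
Codon 3 UCG (Ser): third position 4-fold.
Codon 4 CAA (Gln): third position 2-fold.
Codon 5 AUG (Met): third position 1-fold.
Codon 6 GAU (Asp): third position 2-fold.
Codon 7 ACU (Thr): third position 4-fold.
Codon 8 GUA (Val): third position 4-fold.
Codon 9 AGU (Ser): third position 2-fold.
Codon 10 UUG (Leu): third position 2-fold.
Four-fold degenerate third positions: 5.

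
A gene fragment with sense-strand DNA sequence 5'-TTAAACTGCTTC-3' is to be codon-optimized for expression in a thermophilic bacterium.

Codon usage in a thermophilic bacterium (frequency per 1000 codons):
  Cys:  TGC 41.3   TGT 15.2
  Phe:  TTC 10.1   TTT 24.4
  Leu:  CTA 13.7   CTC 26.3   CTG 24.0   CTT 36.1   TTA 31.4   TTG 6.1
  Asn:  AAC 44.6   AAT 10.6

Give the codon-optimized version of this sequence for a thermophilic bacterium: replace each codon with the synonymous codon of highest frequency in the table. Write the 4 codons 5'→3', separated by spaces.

CTT AAC TGC TTT

Codon 1 (Leu): best is CTT at 36.1.
Codon 2 (Asn): best is AAC at 44.6.
Codon 3 (Cys): best is TGC at 41.3.
Codon 4 (Phe): best is TTT at 24.4.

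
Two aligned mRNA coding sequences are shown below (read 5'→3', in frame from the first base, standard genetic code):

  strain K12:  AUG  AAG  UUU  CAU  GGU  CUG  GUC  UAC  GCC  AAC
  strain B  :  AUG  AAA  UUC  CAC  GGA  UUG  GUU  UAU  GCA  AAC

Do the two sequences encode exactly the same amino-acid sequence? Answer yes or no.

yes

Codon 1: AUG Met / AUG Met — identical.
Codon 2: AAG Lys / AAA Lys — synonymous.
Codon 3: UUU Phe / UUC Phe — synonymous.
Codon 4: CAU His / CAC His — synonymous.
Codon 5: GGU Gly / GGA Gly — synonymous.
Codon 6: CUG Leu / UUG Leu — synonymous.
Codon 7: GUC Val / GUU Val — synonymous.
Codon 8: UAC Tyr / UAU Tyr — synonymous.
Codon 9: GCC Ala / GCA Ala — synonymous.
Codon 10: AAC Asn / AAC Asn — identical.
Nonsynonymous differences: 0 → same protein.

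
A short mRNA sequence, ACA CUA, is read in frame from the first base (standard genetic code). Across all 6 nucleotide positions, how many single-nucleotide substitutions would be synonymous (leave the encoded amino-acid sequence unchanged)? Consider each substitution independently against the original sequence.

7

Codon 1 (ACA, Thr): 3 synonymous substitutions.
Codon 2 (CUA, Leu): 4 synonymous substitutions.
Total: 3 + 4 = 7.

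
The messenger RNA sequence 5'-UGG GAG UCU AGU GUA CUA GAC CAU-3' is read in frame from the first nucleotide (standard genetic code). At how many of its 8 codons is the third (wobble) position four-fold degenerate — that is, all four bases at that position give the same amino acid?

3

Codon 1 UGG (Trp): third position 1-fold.
Codon 2 GAG (Glu): third position 2-fold.
Codon 3 UCU (Ser): third position 4-fold.
Codon 4 AGU (Ser): third position 2-fold.
Codon 5 GUA (Val): third position 4-fold.
Codon 6 CUA (Leu): third position 4-fold.
Codon 7 GAC (Asp): third position 2-fold.
Codon 8 CAU (His): third position 2-fold.
Four-fold degenerate third positions: 3.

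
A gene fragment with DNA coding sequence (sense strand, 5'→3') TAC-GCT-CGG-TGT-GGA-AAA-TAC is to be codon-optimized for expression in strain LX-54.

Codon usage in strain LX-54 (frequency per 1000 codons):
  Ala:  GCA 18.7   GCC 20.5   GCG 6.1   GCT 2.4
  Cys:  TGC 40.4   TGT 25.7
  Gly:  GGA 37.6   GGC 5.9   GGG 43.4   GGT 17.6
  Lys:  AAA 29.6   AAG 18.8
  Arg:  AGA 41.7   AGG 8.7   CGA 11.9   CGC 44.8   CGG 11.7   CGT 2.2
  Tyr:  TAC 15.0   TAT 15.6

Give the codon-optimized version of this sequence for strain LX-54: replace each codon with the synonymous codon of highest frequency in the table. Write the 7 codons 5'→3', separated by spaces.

TAT GCC CGC TGC GGG AAA TAT

Codon 1 (Tyr): best is TAT at 15.6.
Codon 2 (Ala): best is GCC at 20.5.
Codon 3 (Arg): best is CGC at 44.8.
Codon 4 (Cys): best is TGC at 40.4.
Codon 5 (Gly): best is GGG at 43.4.
Codon 6 (Lys): best is AAA at 29.6.
Codon 7 (Tyr): best is TAT at 15.6.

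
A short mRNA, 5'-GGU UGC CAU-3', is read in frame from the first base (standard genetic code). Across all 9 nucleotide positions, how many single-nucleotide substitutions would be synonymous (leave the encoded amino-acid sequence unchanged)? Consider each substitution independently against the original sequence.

5

Codon 1 (GGU, Gly): 3 synonymous substitutions.
Codon 2 (UGC, Cys): 1 synonymous substitution.
Codon 3 (CAU, His): 1 synonymous substitution.
Total: 3 + 1 + 1 = 5.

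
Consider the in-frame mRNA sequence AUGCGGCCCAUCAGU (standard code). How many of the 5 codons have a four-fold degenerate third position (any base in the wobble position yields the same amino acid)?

Codon 1 AUG (Met): third position 1-fold.
Codon 2 CGG (Arg): third position 4-fold.
Codon 3 CCC (Pro): third position 4-fold.
Codon 4 AUC (Ile): third position 3-fold.
Codon 5 AGU (Ser): third position 2-fold.
Four-fold degenerate third positions: 2.

2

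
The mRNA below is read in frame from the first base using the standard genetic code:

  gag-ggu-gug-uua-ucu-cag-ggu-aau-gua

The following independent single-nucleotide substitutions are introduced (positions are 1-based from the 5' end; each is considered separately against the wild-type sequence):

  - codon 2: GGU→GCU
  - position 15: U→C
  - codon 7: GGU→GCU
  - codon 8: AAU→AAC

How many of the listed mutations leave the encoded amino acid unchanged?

2

Codon 2: GGU (Gly) → GCU (Ala) — missense.
Codon 5: UCU (Ser) → UCC (Ser) — synonymous.
Codon 7: GGU (Gly) → GCU (Ala) — missense.
Codon 8: AAU (Asn) → AAC (Asn) — synonymous.
Synonymous: 2 of 4.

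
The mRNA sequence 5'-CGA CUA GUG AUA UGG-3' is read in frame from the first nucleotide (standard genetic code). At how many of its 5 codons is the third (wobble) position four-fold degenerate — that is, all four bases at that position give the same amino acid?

3

Codon 1 CGA (Arg): third position 4-fold.
Codon 2 CUA (Leu): third position 4-fold.
Codon 3 GUG (Val): third position 4-fold.
Codon 4 AUA (Ile): third position 3-fold.
Codon 5 UGG (Trp): third position 1-fold.
Four-fold degenerate third positions: 3.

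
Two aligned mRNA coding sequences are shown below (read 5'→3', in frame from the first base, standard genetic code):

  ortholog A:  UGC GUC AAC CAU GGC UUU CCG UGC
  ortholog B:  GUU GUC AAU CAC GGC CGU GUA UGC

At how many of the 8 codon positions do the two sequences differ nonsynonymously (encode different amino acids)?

3

Codon 1: UGC Cys / GUU Val — nonsynonymous.
Codon 2: GUC Val / GUC Val — identical.
Codon 3: AAC Asn / AAU Asn — synonymous.
Codon 4: CAU His / CAC His — synonymous.
Codon 5: GGC Gly / GGC Gly — identical.
Codon 6: UUU Phe / CGU Arg — nonsynonymous.
Codon 7: CCG Pro / GUA Val — nonsynonymous.
Codon 8: UGC Cys / UGC Cys — identical.
Nonsynonymous differences: 3.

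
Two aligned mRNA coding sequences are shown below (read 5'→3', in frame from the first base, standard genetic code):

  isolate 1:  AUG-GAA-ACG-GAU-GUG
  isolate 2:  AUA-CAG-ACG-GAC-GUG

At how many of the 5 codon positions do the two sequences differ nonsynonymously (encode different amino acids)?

2

Codon 1: AUG Met / AUA Ile — nonsynonymous.
Codon 2: GAA Glu / CAG Gln — nonsynonymous.
Codon 3: ACG Thr / ACG Thr — identical.
Codon 4: GAU Asp / GAC Asp — synonymous.
Codon 5: GUG Val / GUG Val — identical.
Nonsynonymous differences: 2.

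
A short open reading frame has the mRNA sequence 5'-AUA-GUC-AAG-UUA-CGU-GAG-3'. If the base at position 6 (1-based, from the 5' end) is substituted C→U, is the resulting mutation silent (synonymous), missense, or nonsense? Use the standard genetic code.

Position 6 falls in codon 2: GUC → Val.
After the substitution the codon is GUU → Val.
Both encode Val, so the change is synonymous.

silent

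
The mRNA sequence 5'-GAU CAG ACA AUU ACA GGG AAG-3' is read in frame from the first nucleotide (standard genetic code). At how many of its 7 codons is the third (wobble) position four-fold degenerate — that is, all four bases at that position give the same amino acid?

3

Codon 1 GAU (Asp): third position 2-fold.
Codon 2 CAG (Gln): third position 2-fold.
Codon 3 ACA (Thr): third position 4-fold.
Codon 4 AUU (Ile): third position 3-fold.
Codon 5 ACA (Thr): third position 4-fold.
Codon 6 GGG (Gly): third position 4-fold.
Codon 7 AAG (Lys): third position 2-fold.
Four-fold degenerate third positions: 3.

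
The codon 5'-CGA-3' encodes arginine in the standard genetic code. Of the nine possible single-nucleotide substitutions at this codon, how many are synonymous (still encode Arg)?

4

Position 1: AGA → 1 synonymous.
Position 2: none → 0 synonymous.
Position 3: CGT, CGC, CGG → 3 synonymous.
Total: 1 + 0 + 3 = 4.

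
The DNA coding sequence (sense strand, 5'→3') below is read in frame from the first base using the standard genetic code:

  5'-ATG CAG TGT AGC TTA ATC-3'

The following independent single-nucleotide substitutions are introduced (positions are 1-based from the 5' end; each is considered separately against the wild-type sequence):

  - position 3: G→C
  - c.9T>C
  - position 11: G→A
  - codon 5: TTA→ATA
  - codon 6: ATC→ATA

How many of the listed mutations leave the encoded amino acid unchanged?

2

Codon 1: ATG (Met) → ATC (Ile) — missense.
Codon 3: TGT (Cys) → TGC (Cys) — synonymous.
Codon 4: AGC (Ser) → AAC (Asn) — missense.
Codon 5: TTA (Leu) → ATA (Ile) — missense.
Codon 6: ATC (Ile) → ATA (Ile) — synonymous.
Synonymous: 2 of 5.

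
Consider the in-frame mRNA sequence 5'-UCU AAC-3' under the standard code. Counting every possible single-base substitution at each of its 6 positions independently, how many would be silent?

Codon 1 (UCU, Ser): 3 synonymous substitutions.
Codon 2 (AAC, Asn): 1 synonymous substitution.
Total: 3 + 1 = 4.

4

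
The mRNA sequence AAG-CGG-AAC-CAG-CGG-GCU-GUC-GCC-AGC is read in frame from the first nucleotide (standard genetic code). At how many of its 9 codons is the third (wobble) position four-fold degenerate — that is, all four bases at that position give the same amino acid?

5

Codon 1 AAG (Lys): third position 2-fold.
Codon 2 CGG (Arg): third position 4-fold.
Codon 3 AAC (Asn): third position 2-fold.
Codon 4 CAG (Gln): third position 2-fold.
Codon 5 CGG (Arg): third position 4-fold.
Codon 6 GCU (Ala): third position 4-fold.
Codon 7 GUC (Val): third position 4-fold.
Codon 8 GCC (Ala): third position 4-fold.
Codon 9 AGC (Ser): third position 2-fold.
Four-fold degenerate third positions: 5.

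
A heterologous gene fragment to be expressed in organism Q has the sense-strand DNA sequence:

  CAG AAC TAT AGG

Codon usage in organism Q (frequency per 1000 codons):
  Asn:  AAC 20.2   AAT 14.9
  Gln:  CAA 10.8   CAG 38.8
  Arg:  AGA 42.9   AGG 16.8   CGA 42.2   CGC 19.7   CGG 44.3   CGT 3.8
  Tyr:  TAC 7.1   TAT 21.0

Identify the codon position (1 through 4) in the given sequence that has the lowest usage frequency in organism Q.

Codon 1 CAG (Gln): 38.8 per 1000.
Codon 2 AAC (Asn): 20.2 per 1000.
Codon 3 TAT (Tyr): 21.0 per 1000.
Codon 4 AGG (Arg): 16.8 per 1000.
Lowest frequency is 16.8 at codon 4.

4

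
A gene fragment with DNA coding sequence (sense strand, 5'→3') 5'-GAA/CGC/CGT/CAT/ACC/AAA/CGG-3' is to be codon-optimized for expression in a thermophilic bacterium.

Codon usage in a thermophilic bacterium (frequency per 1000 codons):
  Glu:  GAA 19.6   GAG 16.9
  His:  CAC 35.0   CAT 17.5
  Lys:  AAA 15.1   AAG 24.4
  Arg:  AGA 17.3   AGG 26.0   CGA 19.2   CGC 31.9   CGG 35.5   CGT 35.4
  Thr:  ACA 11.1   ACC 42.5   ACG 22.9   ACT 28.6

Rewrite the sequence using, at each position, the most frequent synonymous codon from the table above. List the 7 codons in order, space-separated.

GAA CGG CGG CAC ACC AAG CGG

Codon 1 (Glu): best is GAA at 19.6.
Codon 2 (Arg): best is CGG at 35.5.
Codon 3 (Arg): best is CGG at 35.5.
Codon 4 (His): best is CAC at 35.0.
Codon 5 (Thr): best is ACC at 42.5.
Codon 6 (Lys): best is AAG at 24.4.
Codon 7 (Arg): best is CGG at 35.5.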